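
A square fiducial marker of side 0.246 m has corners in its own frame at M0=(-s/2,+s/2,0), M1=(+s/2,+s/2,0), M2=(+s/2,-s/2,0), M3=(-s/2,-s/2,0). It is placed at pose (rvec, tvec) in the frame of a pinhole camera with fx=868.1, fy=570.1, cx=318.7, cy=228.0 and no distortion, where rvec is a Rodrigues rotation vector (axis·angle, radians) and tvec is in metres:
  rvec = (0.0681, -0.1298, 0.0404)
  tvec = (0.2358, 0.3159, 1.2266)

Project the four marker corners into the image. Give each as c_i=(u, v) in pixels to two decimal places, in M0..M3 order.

c0=(395.95, 431.10) c1=(563.14, 429.90) c2=(574.04, 319.28) c3=(404.92, 317.55)

Intrinsics K: fx=868.1, fy=570.1, cx=318.7, cy=228.0
Marker side s = 0.246 m; corners in marker frame (Z=0):
  M0 = (-0.1230, +0.1230, 0)
  M1 = (+0.1230, +0.1230, 0)
  M2 = (+0.1230, -0.1230, 0)
  M3 = (-0.1230, -0.1230, 0)
rvec = (0.0681, -0.1298, 0.0404), |rvec| = θ = 0.15205 rad = 8.712°
Rodrigues: sinθ=0.15146, 1−cosθ=0.01154; R = I + sinθ·[k]× + (1−cosθ)·[k]×²:
    [+0.99078 -0.04466 -0.12793]
    [+0.03583 +0.99687 -0.07045]
    [+0.13067 +0.06522 +0.98928]
t = (0.2358, 0.3159, 1.2266) m
M0: Pc = R·M0+t = (+0.10844, +0.43411, +1.21855); u = 868.1·(+0.10844)/1.21855 + 318.7 = 395.9543, v = 570.1·(+0.43411)/1.21855 + 228.0 = 431.0979
M1: Pc = R·M1+t = (+0.35217, +0.44292, +1.25070); u = 868.1·(+0.35217)/1.25070 + 318.7 = 563.1412, v = 570.1·(+0.44292)/1.25070 + 228.0 = 429.8959
M2: Pc = R·M2+t = (+0.36316, +0.19769, +1.23465); u = 868.1·(+0.36316)/1.23465 + 318.7 = 574.0416, v = 570.1·(+0.19769)/1.23465 + 228.0 = 319.2845
M3: Pc = R·M3+t = (+0.11943, +0.18888, +1.20250); u = 868.1·(+0.11943)/1.20250 + 318.7 = 404.9155, v = 570.1·(+0.18888)/1.20250 + 228.0 = 317.5456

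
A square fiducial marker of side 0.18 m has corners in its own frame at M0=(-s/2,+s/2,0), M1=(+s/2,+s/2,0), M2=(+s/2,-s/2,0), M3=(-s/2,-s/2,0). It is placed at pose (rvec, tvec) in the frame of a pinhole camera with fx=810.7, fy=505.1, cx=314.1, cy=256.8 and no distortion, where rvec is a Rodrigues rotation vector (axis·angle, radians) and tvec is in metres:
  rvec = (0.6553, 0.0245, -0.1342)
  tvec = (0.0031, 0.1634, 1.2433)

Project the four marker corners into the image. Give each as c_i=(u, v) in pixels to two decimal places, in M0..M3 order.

Intrinsics K: fx=810.7, fy=505.1, cx=314.1, cy=256.8
Marker side s = 0.18 m; corners in marker frame (Z=0):
  M0 = (-0.0900, +0.0900, 0)
  M1 = (+0.0900, +0.0900, 0)
  M2 = (+0.0900, -0.0900, 0)
  M3 = (-0.0900, -0.0900, 0)
rvec = (0.6553, 0.0245, -0.1342), |rvec| = θ = 0.66935 rad = 38.351°
Rodrigues: sinθ=0.62048, 1−cosθ=0.21577; R = I + sinθ·[k]× + (1−cosθ)·[k]×²:
    [+0.99104 +0.13213 -0.01964]
    [-0.11667 +0.78451 -0.60904]
    [-0.06506 +0.60587 +0.79290]
t = (0.0031, 0.1634, 1.2433) m
M0: Pc = R·M0+t = (-0.07420, +0.24451, +1.30368); u = 810.7·(-0.07420)/1.30368 + 314.1 = 267.9577, v = 505.1·(+0.24451)/1.30368 + 256.8 = 351.5317
M1: Pc = R·M1+t = (+0.10419, +0.22351, +1.29197); u = 810.7·(+0.10419)/1.29197 + 314.1 = 379.4753, v = 505.1·(+0.22351)/1.29197 + 256.8 = 344.1803
M2: Pc = R·M2+t = (+0.08040, +0.08229, +1.18292); u = 810.7·(+0.08040)/1.18292 + 314.1 = 369.2023, v = 505.1·(+0.08229)/1.18292 + 256.8 = 291.9389
M3: Pc = R·M3+t = (-0.09799, +0.10329, +1.19463); u = 810.7·(-0.09799)/1.19463 + 314.1 = 247.6050, v = 505.1·(+0.10329)/1.19463 + 256.8 = 300.4736

c0=(267.96, 351.53) c1=(379.48, 344.18) c2=(369.20, 291.94) c3=(247.61, 300.47)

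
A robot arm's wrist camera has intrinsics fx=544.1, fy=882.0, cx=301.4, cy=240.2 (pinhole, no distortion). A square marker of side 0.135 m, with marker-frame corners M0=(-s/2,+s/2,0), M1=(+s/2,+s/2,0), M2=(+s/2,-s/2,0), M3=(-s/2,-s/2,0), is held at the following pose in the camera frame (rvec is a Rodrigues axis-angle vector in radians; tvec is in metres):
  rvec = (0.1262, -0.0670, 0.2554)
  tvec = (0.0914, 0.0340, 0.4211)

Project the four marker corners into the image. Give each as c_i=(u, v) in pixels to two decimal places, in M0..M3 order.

Intrinsics K: fx=544.1, fy=882.0, cx=301.4, cy=240.2
Marker side s = 0.135 m; corners in marker frame (Z=0):
  M0 = (-0.0675, +0.0675, 0)
  M1 = (+0.0675, +0.0675, 0)
  M2 = (+0.0675, -0.0675, 0)
  M3 = (-0.0675, -0.0675, 0)
rvec = (0.1262, -0.0670, 0.2554), |rvec| = θ = 0.29265 rad = 16.768°
Rodrigues: sinθ=0.28849, 1−cosθ=0.04252; R = I + sinθ·[k]× + (1−cosθ)·[k]×²:
    [+0.96539 -0.25597 -0.05005]
    [+0.24757 +0.95971 -0.13290]
    [+0.08205 +0.11591 +0.98986]
t = (0.0914, 0.0340, 0.4211) m
M0: Pc = R·M0+t = (+0.00896, +0.08207, +0.42339); u = 544.1·(+0.00896)/0.42339 + 301.4 = 312.9126, v = 882.0·(+0.08207)/0.42339 + 240.2 = 411.1674
M1: Pc = R·M1+t = (+0.13929, +0.11549, +0.43446); u = 544.1·(+0.13929)/0.43446 + 301.4 = 475.8351, v = 882.0·(+0.11549)/0.43446 + 240.2 = 474.6590
M2: Pc = R·M2+t = (+0.17384, -0.01407, +0.41881); u = 544.1·(+0.17384)/0.41881 + 301.4 = 527.2452, v = 882.0·(-0.01407)/0.41881 + 240.2 = 210.5707
M3: Pc = R·M3+t = (+0.04351, -0.04749, +0.40774); u = 544.1·(+0.04351)/0.40774 + 301.4 = 359.4667, v = 882.0·(-0.04749)/0.40774 + 240.2 = 137.4682

c0=(312.91, 411.17) c1=(475.84, 474.66) c2=(527.25, 210.57) c3=(359.47, 137.47)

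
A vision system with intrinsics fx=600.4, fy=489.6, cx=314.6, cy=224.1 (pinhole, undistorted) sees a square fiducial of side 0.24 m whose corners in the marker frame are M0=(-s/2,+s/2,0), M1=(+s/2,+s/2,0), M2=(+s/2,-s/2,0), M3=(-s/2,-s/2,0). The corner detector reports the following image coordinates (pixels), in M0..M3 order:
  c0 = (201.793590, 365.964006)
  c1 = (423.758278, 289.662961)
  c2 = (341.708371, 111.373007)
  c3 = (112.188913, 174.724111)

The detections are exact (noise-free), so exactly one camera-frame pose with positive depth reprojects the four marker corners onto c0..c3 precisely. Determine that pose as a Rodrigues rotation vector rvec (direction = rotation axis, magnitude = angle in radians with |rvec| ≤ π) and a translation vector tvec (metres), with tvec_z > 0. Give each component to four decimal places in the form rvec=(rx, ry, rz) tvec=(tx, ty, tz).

rvec=(-0.0180, -0.1812, -0.3612) tvec=(-0.0402, 0.0126, 0.5955)

Intrinsics K: fx=600.4, fy=489.6, cx=314.6, cy=224.1
Marker side s = 0.24 m; corners in marker frame (Z=0):
  M0 = (-0.1200, +0.1200, 0)
  M1 = (+0.1200, +0.1200, 0)
  M2 = (+0.1200, -0.1200, 0)
  M3 = (-0.1200, -0.1200, 0)
Detected image corners:
  c0 = (201.793590, 365.964006) px
  c1 = (423.758278, 289.662961) px
  c2 = (341.708371, 111.373007) px
  c3 = (112.188913, 174.724111) px
Planar DLT: solve 8×8 A·h = b for H (H[2,2]=1):
  H  [+1021.88815 +363.74819 +274.07286]
  H  [-220.05773 +774.72644 +234.44357]
  H  [+0.30142 +0.02484 +1.00000]
B = K⁻¹H; ‖b₁‖=1.679312, ‖b₂‖=1.679312; λ = 2/(‖b₁‖+‖b₂‖) = 0.595482, sign → tz>0 ⇒ λ=+0.595482
r₁ = λ·B[:,0] = (+0.91947,-0.34981,+0.17949); r₂ = λ·B[:,1] = (+0.35302,+0.93550,+0.01479)
r₃ = r₁×r₂ = (-0.17309,+0.04976,+0.98365); SVD([r₁ r₂ r₃]) → R = UVᵀ:
  R  [+0.91947 +0.35302 -0.17309]
  R  [-0.34981 +0.93550 +0.04976]
  R  [+0.17949 +0.01479 +0.98365]
t = (-0.04020, +0.01258, +0.59548) m
tr R = 2.838614; θ = arccos((tr R − 1)/2) = 0.404480 rad = 23.175°
axis k = ((R−Rᵀ)₃₂, (R−Rᵀ)₁₃, (R−Rᵀ)₂₁) / (2 sinθ) = (-0.044430, -0.447962, -0.892948)
rvec = θ·k = (-0.017971, -0.181192, -0.361180)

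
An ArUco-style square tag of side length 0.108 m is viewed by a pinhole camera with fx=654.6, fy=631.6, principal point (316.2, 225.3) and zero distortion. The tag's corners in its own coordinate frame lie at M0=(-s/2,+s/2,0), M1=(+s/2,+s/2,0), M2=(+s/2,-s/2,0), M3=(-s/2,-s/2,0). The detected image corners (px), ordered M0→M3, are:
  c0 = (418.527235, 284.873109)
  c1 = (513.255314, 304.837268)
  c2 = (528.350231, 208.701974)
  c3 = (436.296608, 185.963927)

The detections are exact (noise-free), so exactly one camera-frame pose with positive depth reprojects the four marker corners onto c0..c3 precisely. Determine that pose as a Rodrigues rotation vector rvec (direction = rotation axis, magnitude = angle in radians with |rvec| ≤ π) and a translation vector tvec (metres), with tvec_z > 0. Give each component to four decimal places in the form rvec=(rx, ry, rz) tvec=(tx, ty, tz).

Intrinsics K: fx=654.6, fy=631.6, cx=316.2, cy=225.3
Marker side s = 0.108 m; corners in marker frame (Z=0):
  M0 = (-0.0540, +0.0540, 0)
  M1 = (+0.0540, +0.0540, 0)
  M2 = (+0.0540, -0.0540, 0)
  M3 = (-0.0540, -0.0540, 0)
Detected image corners:
  c0 = (418.527235, 284.873109) px
  c1 = (513.255314, 304.837268) px
  c2 = (528.350231, 208.701974) px
  c3 = (436.296608, 185.963927) px
Planar DLT: solve 8×8 A·h = b for H (H[2,2]=1):
  H  [+1011.32431 -251.83860 +474.98124]
  H  [+274.00704 +850.91619 +245.71769]
  H  [+0.30950 -0.21070 +1.00000]
B = K⁻¹H; ‖b₁‖=1.465494, ‖b₂‖=1.465494; λ = 2/(‖b₁‖+‖b₂‖) = 0.682364, sign → tz>0 ⇒ λ=+0.682364
r₁ = λ·B[:,0] = (+0.95220,+0.22070,+0.21119); r₂ = λ·B[:,1] = (-0.19307,+0.97059,-0.14378)
r₃ = r₁×r₂ = (-0.23671,+0.09613,+0.96681); SVD([r₁ r₂ r₃]) → R = UVᵀ:
  R  [+0.95220 -0.19307 -0.23671]
  R  [+0.22070 +0.97059 +0.09613]
  R  [+0.21119 -0.14378 +0.96681]
t = (+0.16552, +0.02206, +0.68236) m
tr R = 2.889611; θ = arccos((tr R − 1)/2) = 0.333796 rad = 19.125°
axis k = ((R−Rᵀ)₃₂, (R−Rᵀ)₁₃, (R−Rᵀ)₂₁) / (2 sinθ) = (-0.366121, -0.683541, +0.631448)
rvec = θ·k = (-0.122210, -0.228164, +0.210775)

rvec=(-0.1222, -0.2282, 0.2108) tvec=(0.1655, 0.0221, 0.6824)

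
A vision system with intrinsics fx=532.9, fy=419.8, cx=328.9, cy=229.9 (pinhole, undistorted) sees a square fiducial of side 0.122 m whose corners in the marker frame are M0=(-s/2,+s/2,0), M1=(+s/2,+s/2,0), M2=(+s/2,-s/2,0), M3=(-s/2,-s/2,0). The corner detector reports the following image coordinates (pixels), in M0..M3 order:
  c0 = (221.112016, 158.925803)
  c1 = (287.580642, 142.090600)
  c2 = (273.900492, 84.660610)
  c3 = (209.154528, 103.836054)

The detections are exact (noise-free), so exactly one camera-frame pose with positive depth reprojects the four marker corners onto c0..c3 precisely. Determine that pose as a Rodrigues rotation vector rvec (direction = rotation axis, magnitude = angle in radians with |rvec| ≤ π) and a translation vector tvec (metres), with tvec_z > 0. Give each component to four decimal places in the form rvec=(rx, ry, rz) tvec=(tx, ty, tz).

rvec=(-0.0867, 0.3506, -0.2085) tvec=(-0.1320, -0.2203, 0.8598)

Intrinsics K: fx=532.9, fy=419.8, cx=328.9, cy=229.9
Marker side s = 0.122 m; corners in marker frame (Z=0):
  M0 = (-0.0610, +0.0610, 0)
  M1 = (+0.0610, +0.0610, 0)
  M2 = (+0.0610, -0.0610, 0)
  M3 = (-0.0610, -0.0610, 0)
Detected image corners:
  c0 = (221.112016, 158.925803) px
  c1 = (287.580642, 142.090600) px
  c2 = (273.900492, 84.660610) px
  c3 = (209.154528, 103.836054) px
Planar DLT: solve 8×8 A·h = b for H (H[2,2]=1):
  H  [+442.07052 +70.23016 +247.11041]
  H  [-194.87006 +443.80520 +122.35010]
  H  [-0.38572 -0.13986 +1.00000]
B = K⁻¹H; ‖b₁‖=1.163003, ‖b₂‖=1.163003; λ = 2/(‖b₁‖+‖b₂‖) = 0.859843, sign → tz>0 ⇒ λ=+0.859843
r₁ = λ·B[:,0] = (+0.91798,-0.21751,-0.33166); r₂ = λ·B[:,1] = (+0.18754,+0.97487,-0.12026)
r₃ = r₁×r₂ = (+0.34948,+0.04819,+0.93570); SVD([r₁ r₂ r₃]) → R = UVᵀ:
  R  [+0.91798 +0.18754 +0.34948]
  R  [-0.21751 +0.97487 +0.04819]
  R  [-0.33166 -0.12026 +0.93570]
t = (-0.13197, -0.22029, +0.85984) m
tr R = 2.828555; θ = arccos((tr R − 1)/2) = 0.417075 rad = 23.897°
axis k = ((R−Rᵀ)₃₂, (R−Rᵀ)₁₃, (R−Rᵀ)₂₁) / (2 sinθ) = (-0.207919, +0.840727, -0.499948)
rvec = θ·k = (-0.086718, +0.350646, -0.208516)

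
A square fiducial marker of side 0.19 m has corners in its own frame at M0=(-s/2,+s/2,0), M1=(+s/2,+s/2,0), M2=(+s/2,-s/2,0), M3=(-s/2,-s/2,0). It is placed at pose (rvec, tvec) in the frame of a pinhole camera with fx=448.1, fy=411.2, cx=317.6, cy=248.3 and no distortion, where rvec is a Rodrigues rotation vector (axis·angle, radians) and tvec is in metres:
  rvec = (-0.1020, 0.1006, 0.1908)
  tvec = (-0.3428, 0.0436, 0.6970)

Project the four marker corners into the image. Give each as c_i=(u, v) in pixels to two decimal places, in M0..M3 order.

c0=(26.41, 318.29) c1=(140.16, 341.62) c2=(168.37, 229.54) c3=(56.55, 210.02)

Intrinsics K: fx=448.1, fy=411.2, cx=317.6, cy=248.3
Marker side s = 0.19 m; corners in marker frame (Z=0):
  M0 = (-0.0950, +0.0950, 0)
  M1 = (+0.0950, +0.0950, 0)
  M2 = (+0.0950, -0.0950, 0)
  M3 = (-0.0950, -0.0950, 0)
rvec = (-0.1020, 0.1006, 0.1908), |rvec| = θ = 0.23860 rad = 13.671°
Rodrigues: sinθ=0.23634, 1−cosθ=0.02833; R = I + sinθ·[k]× + (1−cosθ)·[k]×²:
    [+0.97685 -0.19410 +0.08996]
    [+0.18389 +0.97671 +0.11059]
    [-0.10933 -0.09148 +0.98979]
t = (-0.3428, 0.0436, 0.6970) m
M0: Pc = R·M0+t = (-0.45404, +0.11892, +0.69870); u = 448.1·(-0.45404)/0.69870 + 317.6 = 26.4069, v = 411.2·(+0.11892)/0.69870 + 248.3 = 318.2861
M1: Pc = R·M1+t = (-0.26844, +0.15386, +0.67792); u = 448.1·(-0.26844)/0.67792 + 317.6 = 140.1644, v = 411.2·(+0.15386)/0.67792 + 248.3 = 341.6231
M2: Pc = R·M2+t = (-0.23156, -0.03172, +0.69530); u = 448.1·(-0.23156)/0.69530 + 317.6 = 168.3675, v = 411.2·(-0.03172)/0.69530 + 248.3 = 229.5423
M3: Pc = R·M3+t = (-0.41716, -0.06666, +0.71608); u = 448.1·(-0.41716)/0.71608 + 317.6 = 56.5531, v = 411.2·(-0.06666)/0.71608 + 248.3 = 210.0232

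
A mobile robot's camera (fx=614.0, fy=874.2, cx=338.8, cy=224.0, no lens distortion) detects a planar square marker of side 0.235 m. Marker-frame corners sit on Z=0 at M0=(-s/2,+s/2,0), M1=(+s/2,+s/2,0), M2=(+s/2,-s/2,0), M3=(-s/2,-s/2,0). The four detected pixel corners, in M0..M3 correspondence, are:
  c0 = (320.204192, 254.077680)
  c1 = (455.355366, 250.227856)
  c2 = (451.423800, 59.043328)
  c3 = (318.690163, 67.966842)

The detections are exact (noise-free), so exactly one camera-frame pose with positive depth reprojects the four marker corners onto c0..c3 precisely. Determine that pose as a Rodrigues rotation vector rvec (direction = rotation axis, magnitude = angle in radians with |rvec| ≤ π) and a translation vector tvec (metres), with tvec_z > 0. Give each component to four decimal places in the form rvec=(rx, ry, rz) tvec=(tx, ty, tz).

rvec=(-0.0794, 0.1274, -0.0191) tvec=(0.0820, -0.0826, 1.0790)

Intrinsics K: fx=614.0, fy=874.2, cx=338.8, cy=224.0
Marker side s = 0.235 m; corners in marker frame (Z=0):
  M0 = (-0.1175, +0.1175, 0)
  M1 = (+0.1175, +0.1175, 0)
  M2 = (+0.1175, -0.1175, 0)
  M3 = (-0.1175, -0.1175, 0)
Detected image corners:
  c0 = (320.204192, 254.077680) px
  c1 = (455.355366, 250.227856) px
  c2 = (451.423800, 59.043328) px
  c3 = (318.690163, 67.966842) px
Planar DLT: solve 8×8 A·h = b for H (H[2,2]=1):
  H  [+524.72459 -17.24423 +385.48605]
  H  [-45.73246 +790.86102 +157.04794]
  H  [-0.11697 -0.07443 +1.00000]
B = K⁻¹H; ‖b₁‖=0.926823, ‖b₂‖=0.926823; λ = 2/(‖b₁‖+‖b₂‖) = 1.078954, sign → tz>0 ⇒ λ=+1.078954
r₁ = λ·B[:,0] = (+0.99171,-0.02411,-0.12620); r₂ = λ·B[:,1] = (+0.01401,+0.99667,-0.08030)
r₃ = r₁×r₂ = (+0.12772,+0.07787,+0.98875); SVD([r₁ r₂ r₃]) → R = UVᵀ:
  R  [+0.99171 +0.01401 +0.12772]
  R  [-0.02411 +0.99667 +0.07787]
  R  [-0.12620 -0.08030 +0.98875]
t = (+0.08204, -0.08263, +1.07895) m
tr R = 2.977133; θ = arccos((tr R − 1)/2) = 0.151364 rad = 8.673°
axis k = ((R−Rᵀ)₃₂, (R−Rᵀ)₁₃, (R−Rᵀ)₂₁) / (2 sinθ) = (-0.524492, +0.841982, -0.126386)
rvec = θ·k = (-0.079389, +0.127446, -0.019130)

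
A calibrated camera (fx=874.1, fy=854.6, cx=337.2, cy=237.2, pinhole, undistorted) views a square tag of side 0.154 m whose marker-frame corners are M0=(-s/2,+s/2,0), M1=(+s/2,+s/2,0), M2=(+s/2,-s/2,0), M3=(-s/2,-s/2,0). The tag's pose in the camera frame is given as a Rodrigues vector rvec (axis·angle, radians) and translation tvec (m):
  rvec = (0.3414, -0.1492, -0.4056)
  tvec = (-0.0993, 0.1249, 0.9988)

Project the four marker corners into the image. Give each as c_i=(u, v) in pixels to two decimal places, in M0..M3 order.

Intrinsics K: fx=874.1, fy=854.6, cx=337.2, cy=237.2
Marker side s = 0.154 m; corners in marker frame (Z=0):
  M0 = (-0.0770, +0.0770, 0)
  M1 = (+0.0770, +0.0770, 0)
  M2 = (+0.0770, -0.0770, 0)
  M3 = (-0.0770, -0.0770, 0)
rvec = (0.3414, -0.1492, -0.4056), |rvec| = θ = 0.55075 rad = 31.556°
Rodrigues: sinθ=0.52333, 1−cosθ=0.14787; R = I + sinθ·[k]× + (1−cosθ)·[k]×²:
    [+0.90895 +0.36057 -0.20927]
    [-0.41024 +0.86298 -0.29490]
    [+0.07427 +0.35390 +0.93233]
t = (-0.0993, 0.1249, 0.9988) m
M0: Pc = R·M0+t = (-0.14153, +0.22294, +1.02033); u = 874.1·(-0.14153)/1.02033 + 337.2 = 215.9580, v = 854.6·(+0.22294)/1.02033 + 237.2 = 423.9262
M1: Pc = R·M1+t = (-0.00155, +0.15976, +1.03177); u = 874.1·(-0.00155)/1.03177 + 337.2 = 335.8897, v = 854.6·(+0.15976)/1.03177 + 237.2 = 369.5284
M2: Pc = R·M2+t = (-0.05707, +0.02686, +0.97727); u = 874.1·(-0.05707)/0.97727 + 337.2 = 286.1504, v = 854.6·(+0.02686)/0.97727 + 237.2 = 260.6904
M3: Pc = R·M3+t = (-0.19705, +0.09004, +0.96583); u = 874.1·(-0.19705)/0.96583 + 337.2 = 158.8621, v = 854.6·(+0.09004)/0.96583 + 237.2 = 316.8690

c0=(215.96, 423.93) c1=(335.89, 369.53) c2=(286.15, 260.69) c3=(158.86, 316.87)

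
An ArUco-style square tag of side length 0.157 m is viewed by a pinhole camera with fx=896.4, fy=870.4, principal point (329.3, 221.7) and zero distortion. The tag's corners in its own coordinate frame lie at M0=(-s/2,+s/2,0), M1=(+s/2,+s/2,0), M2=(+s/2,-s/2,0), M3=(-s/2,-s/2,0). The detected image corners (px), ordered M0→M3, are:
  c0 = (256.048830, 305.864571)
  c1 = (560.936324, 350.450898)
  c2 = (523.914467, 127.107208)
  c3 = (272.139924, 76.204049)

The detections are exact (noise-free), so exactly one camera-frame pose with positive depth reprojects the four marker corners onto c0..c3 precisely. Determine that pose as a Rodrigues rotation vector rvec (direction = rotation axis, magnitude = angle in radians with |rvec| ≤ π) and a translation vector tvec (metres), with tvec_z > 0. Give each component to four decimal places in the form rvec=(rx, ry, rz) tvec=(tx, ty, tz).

rvec=(-0.6312, -0.2604, 0.0965) tvec=(0.0421, -0.0094, 0.4825)

Intrinsics K: fx=896.4, fy=870.4, cx=329.3, cy=221.7
Marker side s = 0.157 m; corners in marker frame (Z=0):
  M0 = (-0.0785, +0.0785, 0)
  M1 = (+0.0785, +0.0785, 0)
  M2 = (+0.0785, -0.0785, 0)
  M3 = (-0.0785, -0.0785, 0)
Detected image corners:
  c0 = (256.048830, 305.864571) px
  c1 = (560.936324, 350.450898) px
  c2 = (523.914467, 127.107208) px
  c3 = (272.139924, 76.204049) px
Planar DLT: solve 8×8 A·h = b for H (H[2,2]=1):
  H  [+1932.80056 -424.31021 +407.53124]
  H  [+400.03258 +1177.25469 +204.77435]
  H  [+0.43731 -1.23190 +1.00000]
B = K⁻¹H; ‖b₁‖=2.072350, ‖b₂‖=2.072350; λ = 2/(‖b₁‖+‖b₂‖) = 0.482544, sign → tz>0 ⇒ λ=+0.482544
r₁ = λ·B[:,0] = (+0.96293,+0.16803,+0.21102); r₂ = λ·B[:,1] = (-0.01004,+0.80407,-0.59445)
r₃ = r₁×r₂ = (-0.26956,+0.57029,+0.77595); SVD([r₁ r₂ r₃]) → R = UVᵀ:
  R  [+0.96293 -0.01004 -0.26956]
  R  [+0.16803 +0.80407 +0.57029]
  R  [+0.21102 -0.59445 +0.77595]
t = (+0.04211, -0.00938, +0.48254) m
tr R = 2.542960; θ = arccos((tr R − 1)/2) = 0.689633 rad = 39.513°
axis k = ((R−Rᵀ)₃₂, (R−Rᵀ)₁₃, (R−Rᵀ)₂₁) / (2 sinθ) = (-0.915309, -0.377663, +0.139931)
rvec = θ·k = (-0.631227, -0.260449, +0.096501)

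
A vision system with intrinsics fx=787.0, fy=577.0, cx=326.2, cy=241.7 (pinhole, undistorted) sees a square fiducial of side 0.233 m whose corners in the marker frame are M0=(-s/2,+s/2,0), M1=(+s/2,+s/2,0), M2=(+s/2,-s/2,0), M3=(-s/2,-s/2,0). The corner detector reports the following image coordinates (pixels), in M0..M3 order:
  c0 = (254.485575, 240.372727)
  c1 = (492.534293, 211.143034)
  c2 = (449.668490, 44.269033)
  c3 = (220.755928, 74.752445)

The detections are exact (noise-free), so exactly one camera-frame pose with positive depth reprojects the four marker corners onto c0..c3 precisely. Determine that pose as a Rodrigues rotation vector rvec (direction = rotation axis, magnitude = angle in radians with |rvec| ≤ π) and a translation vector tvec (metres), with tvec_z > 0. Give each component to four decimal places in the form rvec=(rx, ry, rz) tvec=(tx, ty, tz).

rvec=(-0.1188, 0.0571, -0.1620) tvec=(0.0266, -0.1351, 0.7754)

Intrinsics K: fx=787.0, fy=577.0, cx=326.2, cy=241.7
Marker side s = 0.233 m; corners in marker frame (Z=0):
  M0 = (-0.1165, +0.1165, 0)
  M1 = (+0.1165, +0.1165, 0)
  M2 = (+0.1165, -0.1165, 0)
  M3 = (-0.1165, -0.1165, 0)
Detected image corners:
  c0 = (254.485575, 240.372727) px
  c1 = (492.534293, 211.143034) px
  c2 = (449.668490, 44.269033) px
  c3 = (220.755928, 74.752445) px
Planar DLT: solve 8×8 A·h = b for H (H[2,2]=1):
  H  [+980.17896 +108.24786 +353.18260]
  H  [-136.85249 +690.95489 +141.21010]
  H  [-0.06074 -0.15798 +1.00000]
B = K⁻¹H; ‖b₁‖=1.289589, ‖b₂‖=1.289589; λ = 2/(‖b₁‖+‖b₂‖) = 0.775441, sign → tz>0 ⇒ λ=+0.775441
r₁ = λ·B[:,0] = (+0.98530,-0.16419,-0.04710); r₂ = λ·B[:,1] = (+0.15743,+0.97990,-0.12250)
r₃ = r₁×r₂ = (+0.06627,+0.11329,+0.99135); SVD([r₁ r₂ r₃]) → R = UVᵀ:
  R  [+0.98530 +0.15743 +0.06627]
  R  [-0.16419 +0.97990 +0.11329]
  R  [-0.04710 -0.12250 +0.99135]
t = (+0.02659, -0.13505, +0.77544) m
tr R = 2.956556; θ = arccos((tr R − 1)/2) = 0.208812 rad = 11.964°
axis k = ((R−Rᵀ)₃₂, (R−Rᵀ)₁₃, (R−Rᵀ)₂₁) / (2 sinθ) = (-0.568723, +0.273432, -0.775750)
rvec = θ·k = (-0.118756, +0.057096, -0.161986)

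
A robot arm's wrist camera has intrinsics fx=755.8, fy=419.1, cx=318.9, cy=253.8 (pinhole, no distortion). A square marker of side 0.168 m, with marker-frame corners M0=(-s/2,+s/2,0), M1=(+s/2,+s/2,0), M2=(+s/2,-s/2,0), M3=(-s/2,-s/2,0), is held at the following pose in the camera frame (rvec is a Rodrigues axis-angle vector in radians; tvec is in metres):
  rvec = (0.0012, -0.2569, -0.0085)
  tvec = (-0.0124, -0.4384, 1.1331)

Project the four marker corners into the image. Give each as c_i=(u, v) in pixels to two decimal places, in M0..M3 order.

Intrinsics K: fx=755.8, fy=419.1, cx=318.9, cy=253.8
Marker side s = 0.168 m; corners in marker frame (Z=0):
  M0 = (-0.0840, +0.0840, 0)
  M1 = (+0.0840, +0.0840, 0)
  M2 = (+0.0840, -0.0840, 0)
  M3 = (-0.0840, -0.0840, 0)
rvec = (0.0012, -0.2569, -0.0085), |rvec| = θ = 0.25704 rad = 14.728°
Rodrigues: sinθ=0.25422, 1−cosθ=0.03285; R = I + sinθ·[k]× + (1−cosθ)·[k]×²:
    [+0.96715 +0.00825 -0.25409]
    [-0.00856 +0.99996 -0.00010]
    [+0.25408 +0.00227 +0.96718]
t = (-0.0124, -0.4384, 1.1331) m
M0: Pc = R·M0+t = (-0.09295, -0.35368, +1.11195); u = 755.8·(-0.09295)/1.11195 + 318.9 = 255.7232, v = 419.1·(-0.35368)/1.11195 + 253.8 = 120.4944
M1: Pc = R·M1+t = (+0.06953, -0.35512, +1.15463); u = 755.8·(+0.06953)/1.15463 + 318.9 = 364.4153, v = 419.1·(-0.35512)/1.15463 + 253.8 = 124.9005
M2: Pc = R·M2+t = (+0.06815, -0.52312, +1.15425); u = 755.8·(+0.06815)/1.15425 + 318.9 = 363.5224, v = 419.1·(-0.52312)/1.15425 + 253.8 = 63.8605
M3: Pc = R·M3+t = (-0.09433, -0.52168, +1.11157); u = 755.8·(-0.09433)/1.11157 + 318.9 = 254.7587, v = 419.1·(-0.52168)/1.11157 + 253.8 = 57.1090

c0=(255.72, 120.49) c1=(364.42, 124.90) c2=(363.52, 63.86) c3=(254.76, 57.11)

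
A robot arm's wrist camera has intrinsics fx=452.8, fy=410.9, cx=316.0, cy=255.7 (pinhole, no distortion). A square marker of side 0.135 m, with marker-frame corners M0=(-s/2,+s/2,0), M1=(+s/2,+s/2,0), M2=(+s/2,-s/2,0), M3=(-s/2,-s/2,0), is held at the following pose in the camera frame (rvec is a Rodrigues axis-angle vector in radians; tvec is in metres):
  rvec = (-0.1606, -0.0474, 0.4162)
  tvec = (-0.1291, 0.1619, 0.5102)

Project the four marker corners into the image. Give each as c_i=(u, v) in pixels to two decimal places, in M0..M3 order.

c0=(118.15, 416.85) c1=(230.56, 461.35) c2=(280.87, 356.75) c3=(173.43, 313.80)

Intrinsics K: fx=452.8, fy=410.9, cx=316.0, cy=255.7
Marker side s = 0.135 m; corners in marker frame (Z=0):
  M0 = (-0.0675, +0.0675, 0)
  M1 = (+0.0675, +0.0675, 0)
  M2 = (+0.0675, -0.0675, 0)
  M3 = (-0.0675, -0.0675, 0)
rvec = (-0.1606, -0.0474, 0.4162), |rvec| = θ = 0.44862 rad = 25.704°
Rodrigues: sinθ=0.43372, 1−cosθ=0.09895; R = I + sinθ·[k]× + (1−cosθ)·[k]×²:
    [+0.91373 -0.39864 -0.07869]
    [+0.40612 +0.90215 +0.14557]
    [+0.01296 -0.16497 +0.98621]
t = (-0.1291, 0.1619, 0.5102) m
M0: Pc = R·M0+t = (-0.21768, +0.19538, +0.49819); u = 452.8·(-0.21768)/0.49819 + 316.0 = 118.1486, v = 410.9·(+0.19538)/0.49819 + 255.7 = 416.8483
M1: Pc = R·M1+t = (-0.09433, +0.25021, +0.49994); u = 452.8·(-0.09433)/0.49994 + 316.0 = 230.5632, v = 410.9·(+0.25021)/0.49994 + 255.7 = 461.3460
M2: Pc = R·M2+t = (-0.04052, +0.12842, +0.52221); u = 452.8·(-0.04052)/0.52221 + 316.0 = 280.8697, v = 410.9·(+0.12842)/0.52221 + 255.7 = 356.7455
M3: Pc = R·M3+t = (-0.16387, +0.07359, +0.52046); u = 452.8·(-0.16387)/0.52046 + 316.0 = 173.4344, v = 410.9·(+0.07359)/0.52046 + 255.7 = 313.8001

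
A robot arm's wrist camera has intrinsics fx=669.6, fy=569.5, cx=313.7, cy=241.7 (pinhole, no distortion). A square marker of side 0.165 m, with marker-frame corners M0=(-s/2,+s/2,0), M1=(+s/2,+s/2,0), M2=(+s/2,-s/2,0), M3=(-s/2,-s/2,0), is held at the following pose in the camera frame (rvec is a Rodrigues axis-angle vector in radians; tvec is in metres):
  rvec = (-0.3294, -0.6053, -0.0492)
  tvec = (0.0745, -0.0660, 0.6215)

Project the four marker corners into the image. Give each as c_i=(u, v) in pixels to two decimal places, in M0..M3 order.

Intrinsics K: fx=669.6, fy=569.5, cx=313.7, cy=241.7
Marker side s = 0.165 m; corners in marker frame (Z=0):
  M0 = (-0.0825, +0.0825, 0)
  M1 = (+0.0825, +0.0825, 0)
  M2 = (+0.0825, -0.0825, 0)
  M3 = (-0.0825, -0.0825, 0)
rvec = (-0.3294, -0.6053, -0.0492), |rvec| = θ = 0.69088 rad = 39.584°
Rodrigues: sinθ=0.63721, 1−cosθ=0.22931; R = I + sinθ·[k]× + (1−cosθ)·[k]×²:
    [+0.82281 +0.14117 -0.55050]
    [+0.05041 +0.94671 +0.31812]
    [+0.56607 -0.28951 +0.77185]
t = (0.0745, -0.0660, 0.6215) m
M0: Pc = R·M0+t = (+0.01826, +0.00794, +0.55092); u = 669.6·(+0.01826)/0.55092 + 313.7 = 335.8989, v = 569.5·(+0.00794)/0.55092 + 241.7 = 249.9125
M1: Pc = R·M1+t = (+0.15403, +0.01626, +0.64432); u = 669.6·(+0.15403)/0.64432 + 313.7 = 473.7728, v = 569.5·(+0.01626)/0.64432 + 241.7 = 256.0741
M2: Pc = R·M2+t = (+0.13074, -0.13994, +0.69208); u = 669.6·(+0.13074)/0.69208 + 313.7 = 440.1884, v = 569.5·(-0.13994)/0.69208 + 241.7 = 126.5430
M3: Pc = R·M3+t = (-0.00503, -0.14826, +0.59868); u = 669.6·(-0.00503)/0.59868 + 313.7 = 308.0757, v = 569.5·(-0.14826)/0.59868 + 241.7 = 100.6648

c0=(335.90, 249.91) c1=(473.77, 256.07) c2=(440.19, 126.54) c3=(308.08, 100.66)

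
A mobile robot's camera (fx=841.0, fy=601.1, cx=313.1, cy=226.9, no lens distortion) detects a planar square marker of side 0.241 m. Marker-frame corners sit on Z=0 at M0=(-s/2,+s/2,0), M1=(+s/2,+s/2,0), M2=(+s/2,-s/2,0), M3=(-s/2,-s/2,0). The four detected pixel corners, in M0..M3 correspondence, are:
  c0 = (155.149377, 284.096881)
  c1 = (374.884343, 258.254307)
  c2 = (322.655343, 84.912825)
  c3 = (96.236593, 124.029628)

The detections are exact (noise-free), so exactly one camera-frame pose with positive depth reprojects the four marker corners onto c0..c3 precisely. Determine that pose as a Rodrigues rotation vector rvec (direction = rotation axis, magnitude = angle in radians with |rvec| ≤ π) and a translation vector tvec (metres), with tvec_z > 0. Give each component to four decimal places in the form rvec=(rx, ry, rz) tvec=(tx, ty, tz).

Intrinsics K: fx=841.0, fy=601.1, cx=313.1, cy=226.9
Marker side s = 0.241 m; corners in marker frame (Z=0):
  M0 = (-0.1205, +0.1205, 0)
  M1 = (+0.1205, +0.1205, 0)
  M2 = (+0.1205, -0.1205, 0)
  M3 = (-0.1205, -0.1205, 0)
Detected image corners:
  c0 = (155.149377, 284.096881) px
  c1 = (374.884343, 258.254307) px
  c2 = (322.655343, 84.912825) px
  c3 = (96.236593, 124.029628) px
Planar DLT: solve 8×8 A·h = b for H (H[2,2]=1):
  H  [+856.02714 +277.82266 +233.96651]
  H  [-188.96263 +727.76382 +190.37416]
  H  [-0.29201 +0.19707 +1.00000]
B = K⁻¹H; ‖b₁‖=1.181578, ‖b₂‖=1.181578; λ = 2/(‖b₁‖+‖b₂‖) = 0.846326, sign → tz>0 ⇒ λ=+0.846326
r₁ = λ·B[:,0] = (+0.95346,-0.17277,-0.24713); r₂ = λ·B[:,1] = (+0.21749,+0.96171,+0.16678)
r₃ = r₁×r₂ = (+0.20886,-0.21277,+0.95452); SVD([r₁ r₂ r₃]) → R = UVᵀ:
  R  [+0.95346 +0.21749 +0.20886]
  R  [-0.17277 +0.96171 -0.21277]
  R  [-0.24713 +0.16678 +0.95452]
t = (-0.07963, -0.05143, +0.84633) m
tr R = 2.869683; θ = arccos((tr R − 1)/2) = 0.362984 rad = 20.797°
axis k = ((R−Rᵀ)₃₂, (R−Rᵀ)₁₃, (R−Rᵀ)₂₁) / (2 sinθ) = (+0.534479, +0.642124, -0.549554)
rvec = θ·k = (+0.194007, +0.233081, -0.199479)

rvec=(0.1940, 0.2331, -0.1995) tvec=(-0.0796, -0.0514, 0.8463)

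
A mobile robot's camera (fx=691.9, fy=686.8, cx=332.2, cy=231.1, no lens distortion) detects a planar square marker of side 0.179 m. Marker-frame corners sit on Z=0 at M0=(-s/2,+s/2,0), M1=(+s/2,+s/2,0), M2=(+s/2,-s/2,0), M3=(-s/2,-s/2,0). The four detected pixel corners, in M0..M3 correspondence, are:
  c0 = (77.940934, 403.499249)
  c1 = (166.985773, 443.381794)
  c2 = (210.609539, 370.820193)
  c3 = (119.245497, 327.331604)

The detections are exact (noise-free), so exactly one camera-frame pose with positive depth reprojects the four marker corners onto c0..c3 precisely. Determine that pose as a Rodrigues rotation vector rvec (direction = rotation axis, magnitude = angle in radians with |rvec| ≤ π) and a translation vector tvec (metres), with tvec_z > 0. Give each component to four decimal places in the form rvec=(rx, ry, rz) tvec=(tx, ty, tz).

Intrinsics K: fx=691.9, fy=686.8, cx=332.2, cy=231.1
Marker side s = 0.179 m; corners in marker frame (Z=0):
  M0 = (-0.0895, +0.0895, 0)
  M1 = (+0.0895, +0.0895, 0)
  M2 = (+0.0895, -0.0895, 0)
  M3 = (-0.0895, -0.0895, 0)
Detected image corners:
  c0 = (77.940934, 403.499249) px
  c1 = (166.985773, 443.381794) px
  c2 = (210.609539, 370.820193) px
  c3 = (119.245497, 327.331604) px
Planar DLT: solve 8×8 A·h = b for H (H[2,2]=1):
  H  [+525.45674 -206.48791 +143.89580]
  H  [+290.87125 +498.17949 +387.25318]
  H  [+0.15064 +0.21455 +1.00000]
B = K⁻¹H; ‖b₁‖=0.796129, ‖b₂‖=0.796129; λ = 2/(‖b₁‖+‖b₂‖) = 1.256078, sign → tz>0 ⇒ λ=+1.256078
r₁ = λ·B[:,0] = (+0.86307,+0.46830,+0.18921); r₂ = λ·B[:,1] = (-0.50425,+0.82043,+0.26949)
r₃ = r₁×r₂ = (-0.02903,-0.32800,+0.94423); SVD([r₁ r₂ r₃]) → R = UVᵀ:
  R  [+0.86307 -0.50425 -0.02903]
  R  [+0.46830 +0.82043 -0.32800]
  R  [+0.18921 +0.26949 +0.94423]
t = (-0.34185, +0.28559, +1.25608) m
tr R = 2.627738; θ = arccos((tr R − 1)/2) = 0.620017 rad = 35.524°
axis k = ((R−Rᵀ)₃₂, (R−Rᵀ)₁₃, (R−Rᵀ)₂₁) / (2 sinθ) = (+0.514142, -0.187801, +0.836892)
rvec = θ·k = (+0.318777, -0.116440, +0.518887)

rvec=(0.3188, -0.1164, 0.5189) tvec=(-0.3418, 0.2856, 1.2561)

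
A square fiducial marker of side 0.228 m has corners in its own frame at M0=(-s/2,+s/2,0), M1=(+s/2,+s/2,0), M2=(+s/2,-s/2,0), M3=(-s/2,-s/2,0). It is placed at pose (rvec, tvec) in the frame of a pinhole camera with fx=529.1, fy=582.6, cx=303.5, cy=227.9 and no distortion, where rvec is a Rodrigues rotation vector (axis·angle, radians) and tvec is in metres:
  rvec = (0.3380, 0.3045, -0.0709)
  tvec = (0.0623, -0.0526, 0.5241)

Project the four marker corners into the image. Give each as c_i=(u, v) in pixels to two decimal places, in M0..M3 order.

Intrinsics K: fx=529.1, fy=582.6, cx=303.5, cy=227.9
Marker side s = 0.228 m; corners in marker frame (Z=0):
  M0 = (-0.1140, +0.1140, 0)
  M1 = (+0.1140, +0.1140, 0)
  M2 = (+0.1140, -0.1140, 0)
  M3 = (-0.1140, -0.1140, 0)
rvec = (0.3380, 0.3045, -0.0709), |rvec| = θ = 0.46042 rad = 26.380°
Rodrigues: sinθ=0.44433, 1−cosθ=0.10414; R = I + sinθ·[k]× + (1−cosθ)·[k]×²:
    [+0.95198 +0.11898 +0.28208]
    [-0.01786 +0.94141 -0.33679]
    [-0.30563 +0.31558 +0.89833]
t = (0.0623, -0.0526, 0.5241) m
M0: Pc = R·M0+t = (-0.03266, +0.05676, +0.59492); u = 529.1·(-0.03266)/0.59492 + 303.5 = 274.4510, v = 582.6·(+0.05676)/0.59492 + 227.9 = 283.4821
M1: Pc = R·M1+t = (+0.18439, +0.05268, +0.52523); u = 529.1·(+0.18439)/0.52523 + 303.5 = 489.2468, v = 582.6·(+0.05268)/0.52523 + 227.9 = 286.3385
M2: Pc = R·M2+t = (+0.15726, -0.16196, +0.45328); u = 529.1·(+0.15726)/0.45328 + 303.5 = 487.0667, v = 582.6·(-0.16196)/0.45328 + 227.9 = 19.7378
M3: Pc = R·M3+t = (-0.05979, -0.15788, +0.52297); u = 529.1·(-0.05979)/0.52297 + 303.5 = 243.0089, v = 582.6·(-0.15788)/0.52297 + 227.9 = 52.0118

c0=(274.45, 283.48) c1=(489.25, 286.34) c2=(487.07, 19.74) c3=(243.01, 52.01)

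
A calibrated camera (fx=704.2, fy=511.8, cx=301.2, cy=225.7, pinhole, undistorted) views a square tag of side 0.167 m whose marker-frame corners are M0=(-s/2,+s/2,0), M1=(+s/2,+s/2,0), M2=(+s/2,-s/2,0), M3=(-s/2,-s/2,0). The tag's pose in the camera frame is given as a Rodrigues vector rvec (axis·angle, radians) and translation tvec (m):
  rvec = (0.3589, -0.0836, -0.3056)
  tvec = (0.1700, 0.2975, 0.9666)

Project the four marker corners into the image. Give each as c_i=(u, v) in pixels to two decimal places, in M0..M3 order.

c0=(381.90, 430.41) c1=(493.49, 403.07) c2=(470.75, 333.25) c3=(351.90, 362.01)

Intrinsics K: fx=704.2, fy=511.8, cx=301.2, cy=225.7
Marker side s = 0.167 m; corners in marker frame (Z=0):
  M0 = (-0.0835, +0.0835, 0)
  M1 = (+0.0835, +0.0835, 0)
  M2 = (+0.0835, -0.0835, 0)
  M3 = (-0.0835, -0.0835, 0)
rvec = (0.3589, -0.0836, -0.3056), |rvec| = θ = 0.47874 rad = 27.430°
Rodrigues: sinθ=0.46066, 1−cosθ=0.11242; R = I + sinθ·[k]× + (1−cosθ)·[k]×²:
    [+0.95076 +0.27934 -0.13424]
    [-0.30878 +0.89101 -0.33281]
    [+0.02664 +0.35788 +0.93339]
t = (0.1700, 0.2975, 0.9666) m
M0: Pc = R·M0+t = (+0.11394, +0.39768, +0.99426); u = 704.2·(+0.11394)/0.99426 + 301.2 = 381.8974, v = 511.8·(+0.39768)/0.99426 + 225.7 = 430.4090
M1: Pc = R·M1+t = (+0.27271, +0.34612, +0.99871); u = 704.2·(+0.27271)/0.99871 + 301.2 = 493.4935, v = 511.8·(+0.34612)/0.99871 + 225.7 = 403.0714
M2: Pc = R·M2+t = (+0.22606, +0.19732, +0.93894); u = 704.2·(+0.22606)/0.93894 + 301.2 = 470.7461, v = 511.8·(+0.19732)/0.93894 + 225.7 = 333.2545
M3: Pc = R·M3+t = (+0.06729, +0.24888, +0.93449); u = 704.2·(+0.06729)/0.93449 + 301.2 = 351.9046, v = 511.8·(+0.24888)/0.93449 + 225.7 = 362.0080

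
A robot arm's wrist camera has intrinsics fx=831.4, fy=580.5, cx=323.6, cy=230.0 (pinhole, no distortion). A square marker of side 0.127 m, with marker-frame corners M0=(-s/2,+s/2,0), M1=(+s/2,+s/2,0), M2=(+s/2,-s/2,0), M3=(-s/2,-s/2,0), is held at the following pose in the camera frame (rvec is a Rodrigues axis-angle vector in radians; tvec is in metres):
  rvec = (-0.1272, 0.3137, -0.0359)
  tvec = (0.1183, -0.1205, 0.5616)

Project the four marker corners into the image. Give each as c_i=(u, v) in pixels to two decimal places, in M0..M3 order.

Intrinsics K: fx=831.4, fy=580.5, cx=323.6, cy=230.0
Marker side s = 0.127 m; corners in marker frame (Z=0):
  M0 = (-0.0635, +0.0635, 0)
  M1 = (+0.0635, +0.0635, 0)
  M2 = (+0.0635, -0.0635, 0)
  M3 = (-0.0635, -0.0635, 0)
rvec = (-0.1272, 0.3137, -0.0359), |rvec| = θ = 0.34041 rad = 19.504°
Rodrigues: sinθ=0.33387, 1−cosθ=0.05738; R = I + sinθ·[k]× + (1−cosθ)·[k]×²:
    [+0.95063 +0.01545 +0.30994]
    [-0.05497 +0.99135 +0.11918]
    [-0.30542 -0.13033 +0.94326]
t = (0.1183, -0.1205, 0.5616) m
M0: Pc = R·M0+t = (+0.05892, -0.05406, +0.57272); u = 831.4·(+0.05892)/0.57272 + 323.6 = 409.1270, v = 580.5·(-0.05406)/0.57272 + 230.0 = 175.2067
M1: Pc = R·M1+t = (+0.17965, -0.06104, +0.53393); u = 831.4·(+0.17965)/0.53393 + 323.6 = 603.3331, v = 580.5·(-0.06104)/0.53393 + 230.0 = 163.6361
M2: Pc = R·M2+t = (+0.17768, -0.18694, +0.55048); u = 831.4·(+0.17768)/0.55048 + 323.6 = 591.9581, v = 580.5·(-0.18694)/0.55048 + 230.0 = 32.8648
M3: Pc = R·M3+t = (+0.05695, -0.17996, +0.58927); u = 831.4·(+0.05695)/0.58927 + 323.6 = 403.9559, v = 580.5·(-0.17996)/0.58927 + 230.0 = 52.7182

c0=(409.13, 175.21) c1=(603.33, 163.64) c2=(591.96, 32.86) c3=(403.96, 52.72)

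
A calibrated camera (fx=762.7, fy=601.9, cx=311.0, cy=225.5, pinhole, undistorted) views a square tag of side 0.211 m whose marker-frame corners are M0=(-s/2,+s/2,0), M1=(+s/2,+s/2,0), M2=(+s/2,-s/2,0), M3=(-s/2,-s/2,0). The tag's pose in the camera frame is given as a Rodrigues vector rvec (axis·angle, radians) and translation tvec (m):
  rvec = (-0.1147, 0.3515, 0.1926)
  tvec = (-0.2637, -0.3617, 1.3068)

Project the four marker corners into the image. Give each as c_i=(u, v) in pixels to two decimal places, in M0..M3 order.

Intrinsics K: fx=762.7, fy=601.9, cx=311.0, cy=225.5
Marker side s = 0.211 m; corners in marker frame (Z=0):
  M0 = (-0.1055, +0.1055, 0)
  M1 = (+0.1055, +0.1055, 0)
  M2 = (+0.1055, -0.1055, 0)
  M3 = (-0.1055, -0.1055, 0)
rvec = (-0.1147, 0.3515, 0.1926), |rvec| = θ = 0.41690 rad = 23.886°
Rodrigues: sinθ=0.40493, 1−cosθ=0.08565; R = I + sinθ·[k]× + (1−cosθ)·[k]×²:
    [+0.92083 -0.20694 +0.33052]
    [+0.16720 +0.97524 +0.14477]
    [-0.35229 -0.07804 +0.93263]
t = (-0.2637, -0.3617, 1.3068) m
M0: Pc = R·M0+t = (-0.38268, -0.27645, +1.33573); u = 762.7·(-0.38268)/1.33573 + 311.0 = 92.4909, v = 601.9·(-0.27645)/1.33573 + 225.5 = 100.9268
M1: Pc = R·M1+t = (-0.18838, -0.24117, +1.26140); u = 762.7·(-0.18838)/1.26140 + 311.0 = 197.0944, v = 601.9·(-0.24117)/1.26140 + 225.5 = 110.4199
M2: Pc = R·M2+t = (-0.14472, -0.44695, +1.27787); u = 762.7·(-0.14472)/1.27787 + 311.0 = 224.6232, v = 601.9·(-0.44695)/1.27787 + 225.5 = 14.9790
M3: Pc = R·M3+t = (-0.33902, -0.48223, +1.35220); u = 762.7·(-0.33902)/1.35220 + 311.0 = 119.7802, v = 601.9·(-0.48223)/1.35220 + 225.5 = 10.8480

c0=(92.49, 100.93) c1=(197.09, 110.42) c2=(224.62, 14.98) c3=(119.78, 10.85)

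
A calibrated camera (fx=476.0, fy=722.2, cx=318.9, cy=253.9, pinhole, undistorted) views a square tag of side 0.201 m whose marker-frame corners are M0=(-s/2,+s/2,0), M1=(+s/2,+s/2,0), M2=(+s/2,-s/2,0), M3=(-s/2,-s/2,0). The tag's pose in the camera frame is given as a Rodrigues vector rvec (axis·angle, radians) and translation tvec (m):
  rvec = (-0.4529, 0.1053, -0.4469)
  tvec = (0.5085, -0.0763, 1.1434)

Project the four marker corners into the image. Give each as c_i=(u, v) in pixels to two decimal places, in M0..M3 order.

Intrinsics K: fx=476.0, fy=722.2, cx=318.9, cy=253.9
Marker side s = 0.201 m; corners in marker frame (Z=0):
  M0 = (-0.1005, +0.1005, 0)
  M1 = (+0.1005, +0.1005, 0)
  M2 = (+0.1005, -0.1005, 0)
  M3 = (-0.1005, -0.1005, 0)
rvec = (-0.4529, 0.1053, -0.4469), |rvec| = θ = 0.64492 rad = 36.951°
Rodrigues: sinθ=0.60114, 1−cosθ=0.20085; R = I + sinθ·[k]× + (1−cosθ)·[k]×²:
    [+0.89820 +0.39353 +0.19589]
    [-0.43959 +0.80450 +0.39943]
    [-0.00041 -0.44488 +0.89559]
t = (0.5085, -0.0763, 1.1434) m
M0: Pc = R·M0+t = (+0.45778, +0.04873, +1.09873); u = 476.0·(+0.45778)/1.09873 + 318.9 = 517.2229, v = 722.2·(+0.04873)/1.09873 + 253.9 = 285.9310
M1: Pc = R·M1+t = (+0.63832, -0.03963, +1.09865); u = 476.0·(+0.63832)/1.09865 + 318.9 = 595.4576, v = 722.2·(-0.03963)/1.09865 + 253.9 = 227.8515
M2: Pc = R·M2+t = (+0.55922, -0.20133, +1.18807); u = 476.0·(+0.55922)/1.18807 + 318.9 = 542.9514, v = 722.2·(-0.20133)/1.18807 + 253.9 = 131.5155
M3: Pc = R·M3+t = (+0.37868, -0.11297, +1.18815); u = 476.0·(+0.37868)/1.18815 + 318.9 = 470.6082, v = 722.2·(-0.11297)/1.18815 + 253.9 = 185.2306

c0=(517.22, 285.93) c1=(595.46, 227.85) c2=(542.95, 131.52) c3=(470.61, 185.23)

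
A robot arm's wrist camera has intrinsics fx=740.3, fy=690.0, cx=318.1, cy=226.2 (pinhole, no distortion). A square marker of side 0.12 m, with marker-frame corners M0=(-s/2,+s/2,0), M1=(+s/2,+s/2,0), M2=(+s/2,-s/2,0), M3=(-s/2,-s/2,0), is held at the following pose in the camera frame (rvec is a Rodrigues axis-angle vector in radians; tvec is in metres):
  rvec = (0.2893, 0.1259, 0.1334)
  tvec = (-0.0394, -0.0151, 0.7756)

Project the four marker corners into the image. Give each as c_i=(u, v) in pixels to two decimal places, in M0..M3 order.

Intrinsics K: fx=740.3, fy=690.0, cx=318.1, cy=226.2
Marker side s = 0.12 m; corners in marker frame (Z=0):
  M0 = (-0.0600, +0.0600, 0)
  M1 = (+0.0600, +0.0600, 0)
  M2 = (+0.0600, -0.0600, 0)
  M3 = (-0.0600, -0.0600, 0)
rvec = (0.2893, 0.1259, 0.1334), |rvec| = θ = 0.34255 rad = 19.627°
Rodrigues: sinθ=0.33589, 1−cosθ=0.05810; R = I + sinθ·[k]× + (1−cosθ)·[k]×²:
    [+0.98334 -0.11277 +0.14256]
    [+0.14884 +0.94975 -0.27536]
    [-0.10434 +0.29199 +0.95071]
t = (-0.0394, -0.0151, 0.7756) m
M0: Pc = R·M0+t = (-0.10517, +0.03295, +0.79938); u = 740.3·(-0.10517)/0.79938 + 318.1 = 220.7058, v = 690.0·(+0.03295)/0.79938 + 226.2 = 254.6453
M1: Pc = R·M1+t = (+0.01283, +0.05082, +0.78686); u = 740.3·(+0.01283)/0.78686 + 318.1 = 330.1747, v = 690.0·(+0.05082)/0.78686 + 226.2 = 270.7602
M2: Pc = R·M2+t = (+0.02637, -0.06315, +0.75182); u = 740.3·(+0.02637)/0.75182 + 318.1 = 344.0628, v = 690.0·(-0.06315)/0.75182 + 226.2 = 168.2385
M3: Pc = R·M3+t = (-0.09163, -0.08102, +0.76434); u = 740.3·(-0.09163)/0.76434 + 318.1 = 229.3481, v = 690.0·(-0.08102)/0.76434 + 226.2 = 153.0643

c0=(220.71, 254.65) c1=(330.17, 270.76) c2=(344.06, 168.24) c3=(229.35, 153.06)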